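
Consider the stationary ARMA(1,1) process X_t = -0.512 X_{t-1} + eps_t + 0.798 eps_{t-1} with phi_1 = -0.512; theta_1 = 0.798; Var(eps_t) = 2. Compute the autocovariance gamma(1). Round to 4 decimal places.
\gamma(1) = 0.4585

Multiply the model equation by X_{t-k} and take expectations. With theta_0 = psi_0 = 1 and psi_j the MA(infinity) weights, this gives
  gamma(k) - sum_i phi_i gamma(k-i) = c_k,
  c_k = sigma^2 * sum_{j=k..q} theta_j psi_{j-k}   (c_k = 0 for k > q),
using gamma(-m) = gamma(m).
psi-weights needed (psi_j = theta_j + sum_i phi_i psi_{j-i}):
  psi_1 = theta_1 + phi_1 = 0.798 + (-0.512) = 0.286
Right-hand sides:
  c_0 = sigma^2 (1 + theta_1 psi_1) = 2 * (1 + (0.798)(0.286)) = 2 * 1.228228 = 2.456456
  c_1 = sigma^2 theta_1 = 2 * (0.798) = 1.596
  c_2 = 0
Equations for k = 0 and k = 1 (AR order 1):
  gamma(0) = phi_1 gamma(1) + c_0
  gamma(1) = phi_1 gamma(0) + c_1
Substituting the second into the first: gamma(0) (1 - phi_1^2) = c_0 + phi_1 c_1, so
  gamma(0) = (c_0 + phi_1 c_1) / (1 - phi_1^2) = (2.456456 + (-0.512)(1.596)) / (1 - (-0.512)^2) = 1.639304 / 0.737856 = 2.221713.
  gamma(1) = phi_1 gamma(0) + c_1 = (-0.512)(2.221713) + (1.596) = 0.458483.
Therefore gamma(1) = 0.4585 (to 4 decimal places).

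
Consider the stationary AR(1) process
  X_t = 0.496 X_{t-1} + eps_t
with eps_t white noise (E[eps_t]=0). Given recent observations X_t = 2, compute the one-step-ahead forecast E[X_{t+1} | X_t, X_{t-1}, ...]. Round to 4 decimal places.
E[X_{t+1} \mid \mathcal F_t] = 0.9920

For an AR(p) model X_t = c + sum_i phi_i X_{t-i} + eps_t, the
one-step-ahead conditional mean is
  E[X_{t+1} | X_t, ...] = c + sum_i phi_i X_{t+1-i}.
Substitute known values:
  E[X_{t+1} | ...] = (0.496) * (2)
                   = 0.9920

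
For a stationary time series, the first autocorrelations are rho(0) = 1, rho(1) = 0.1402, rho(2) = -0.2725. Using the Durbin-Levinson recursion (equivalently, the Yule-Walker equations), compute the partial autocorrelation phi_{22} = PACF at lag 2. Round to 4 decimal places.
\phi_{22} = -0.2980

The PACF at lag k is phi_{kk}, the last component of the solution
to the Yule-Walker system G_k phi = r_k where
  (G_k)_{ij} = rho(|i - j|), (r_k)_i = rho(i), i,j = 1..k.
Equivalently, Durbin-Levinson gives phi_{kk} iteratively:
  phi_{11} = rho(1)
  phi_{kk} = [rho(k) - sum_{j=1..k-1} phi_{k-1,j} rho(k-j)]
            / [1 - sum_{j=1..k-1} phi_{k-1,j} rho(j)],
  phi_{k,j} = phi_{k-1,j} - phi_{kk} phi_{k-1,k-j},  j = 1..k-1.
Step k = 1:
  phi_11 = rho(1) = 0.1402.
Step k = 2:
  phi_22 = [rho(2) - phi_11 rho(1)] / [1 - phi_11 rho(1)] = [-0.2725 - (0.1402)(0.1402)] / [1 - (0.1402)(0.1402)]
         = -0.29215604 / 0.98034396 = -0.298.
Therefore phi_{22} = -0.2980.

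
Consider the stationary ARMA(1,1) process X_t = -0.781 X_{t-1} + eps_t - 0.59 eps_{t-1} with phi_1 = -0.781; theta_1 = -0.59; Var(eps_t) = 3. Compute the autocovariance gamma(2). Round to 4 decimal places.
\gamma(2) = 12.0307

Multiply the model equation by X_{t-k} and take expectations. With theta_0 = psi_0 = 1 and psi_j the MA(infinity) weights, this gives
  gamma(k) - sum_i phi_i gamma(k-i) = c_k,
  c_k = sigma^2 * sum_{j=k..q} theta_j psi_{j-k}   (c_k = 0 for k > q),
using gamma(-m) = gamma(m).
psi-weights needed (psi_j = theta_j + sum_i phi_i psi_{j-i}):
  psi_1 = theta_1 + phi_1 = -0.59 + (-0.781) = -1.371
Right-hand sides:
  c_0 = sigma^2 (1 + theta_1 psi_1) = 3 * (1 + (-0.59)(-1.371)) = 3 * 1.80889 = 5.42667
  c_1 = sigma^2 theta_1 = 3 * (-0.59) = -1.77
  c_2 = 0
Equations for k = 0 and k = 1 (AR order 1):
  gamma(0) = phi_1 gamma(1) + c_0
  gamma(1) = phi_1 gamma(0) + c_1
Substituting the second into the first: gamma(0) (1 - phi_1^2) = c_0 + phi_1 c_1, so
  gamma(0) = (c_0 + phi_1 c_1) / (1 - phi_1^2) = (5.42667 + (-0.781)(-1.77)) / (1 - (-0.781)^2) = 6.80904 / 0.390039 = 17.457331.
  gamma(1) = phi_1 gamma(0) + c_1 = (-0.781)(17.457331) + (-1.77) = -15.404176.
For k = 2 (> q): gamma(2) = phi_1 gamma(1) = (-0.781)(-15.404176) = 12.030661.
Therefore gamma(2) = 12.0307 (to 4 decimal places).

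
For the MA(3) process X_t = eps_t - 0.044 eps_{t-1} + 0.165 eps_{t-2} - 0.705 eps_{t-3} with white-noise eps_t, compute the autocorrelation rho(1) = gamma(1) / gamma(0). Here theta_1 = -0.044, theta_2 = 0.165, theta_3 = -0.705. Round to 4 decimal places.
\rho(1) = -0.1098

For an MA(q) process with theta_0 = 1, the autocovariance is
  gamma(k) = sigma^2 * sum_{i=0..q-k} theta_i * theta_{i+k},
and rho(k) = gamma(k) / gamma(0). Sigma^2 cancels.
  numerator   = (1)*(-0.044) + (-0.044)*(0.165) + (0.165)*(-0.705) = -0.167585.
  denominator = (1)^2 + (-0.044)^2 + (0.165)^2 + (-0.705)^2 = 1.526186.
  rho(1) = -0.167585 / 1.526186 = -0.1098.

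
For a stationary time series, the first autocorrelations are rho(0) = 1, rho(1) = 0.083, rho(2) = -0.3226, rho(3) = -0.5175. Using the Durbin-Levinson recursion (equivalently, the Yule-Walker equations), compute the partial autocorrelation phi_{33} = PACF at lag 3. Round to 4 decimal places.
\phi_{33} = -0.5140

The PACF at lag k is phi_{kk}, the last component of the solution
to the Yule-Walker system G_k phi = r_k where
  (G_k)_{ij} = rho(|i - j|), (r_k)_i = rho(i), i,j = 1..k.
Equivalently, Durbin-Levinson gives phi_{kk} iteratively:
  phi_{11} = rho(1)
  phi_{kk} = [rho(k) - sum_{j=1..k-1} phi_{k-1,j} rho(k-j)]
            / [1 - sum_{j=1..k-1} phi_{k-1,j} rho(j)],
  phi_{k,j} = phi_{k-1,j} - phi_{kk} phi_{k-1,k-j},  j = 1..k-1.
Step k = 1:
  phi_11 = rho(1) = 0.083.
Step k = 2:
  phi_22 = [rho(2) - phi_11 rho(1)] / [1 - phi_11 rho(1)] = [-0.3226 - (0.083)(0.083)] / [1 - (0.083)(0.083)]
         = -0.329489 / 0.993111 = -0.331775.
  Update: phi_21 = phi_11 - phi_22 phi_11 = 0.083 - (-0.331775)(0.083) = 0.110537.
Step k = 3:
  phi_33 = [rho(3) - phi_21 rho(2) - phi_22 rho(1)] / [1 - phi_21 rho(1) - phi_22 rho(2)]
    numerator   = -0.5175 - (0.110537)(-0.3226) - (-0.331775)(0.083) = -0.45430338
    denominator = 1 - (0.110537)(0.083) - (-0.331775)(-0.3226) = 0.88379492
  phi_33 = -0.45430338 / 0.88379492 = -0.514.
Therefore phi_{33} = -0.5140.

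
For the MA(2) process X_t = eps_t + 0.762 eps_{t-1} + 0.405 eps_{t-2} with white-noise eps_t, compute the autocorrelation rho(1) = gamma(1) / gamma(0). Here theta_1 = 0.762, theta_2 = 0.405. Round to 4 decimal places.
\rho(1) = 0.6136

For an MA(q) process with theta_0 = 1, the autocovariance is
  gamma(k) = sigma^2 * sum_{i=0..q-k} theta_i * theta_{i+k},
and rho(k) = gamma(k) / gamma(0). Sigma^2 cancels.
  numerator   = (1)*(0.762) + (0.762)*(0.405) = 1.07061.
  denominator = (1)^2 + (0.762)^2 + (0.405)^2 = 1.744669.
  rho(1) = 1.07061 / 1.744669 = 0.6136.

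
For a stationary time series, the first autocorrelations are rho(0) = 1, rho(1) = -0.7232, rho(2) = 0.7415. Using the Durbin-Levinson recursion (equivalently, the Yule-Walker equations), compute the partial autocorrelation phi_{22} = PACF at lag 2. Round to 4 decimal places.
\phi_{22} = 0.4581

The PACF at lag k is phi_{kk}, the last component of the solution
to the Yule-Walker system G_k phi = r_k where
  (G_k)_{ij} = rho(|i - j|), (r_k)_i = rho(i), i,j = 1..k.
Equivalently, Durbin-Levinson gives phi_{kk} iteratively:
  phi_{11} = rho(1)
  phi_{kk} = [rho(k) - sum_{j=1..k-1} phi_{k-1,j} rho(k-j)]
            / [1 - sum_{j=1..k-1} phi_{k-1,j} rho(j)],
  phi_{k,j} = phi_{k-1,j} - phi_{kk} phi_{k-1,k-j},  j = 1..k-1.
Step k = 1:
  phi_11 = rho(1) = -0.7232.
Step k = 2:
  phi_22 = [rho(2) - phi_11 rho(1)] / [1 - phi_11 rho(1)] = [0.7415 - (-0.7232)(-0.7232)] / [1 - (-0.7232)(-0.7232)]
         = 0.21848176 / 0.47698176 = 0.4581.
Therefore phi_{22} = 0.4581.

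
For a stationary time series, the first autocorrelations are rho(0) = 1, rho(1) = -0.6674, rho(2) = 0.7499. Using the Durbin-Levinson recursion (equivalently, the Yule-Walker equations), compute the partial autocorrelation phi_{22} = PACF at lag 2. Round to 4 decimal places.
\phi_{22} = 0.5490

The PACF at lag k is phi_{kk}, the last component of the solution
to the Yule-Walker system G_k phi = r_k where
  (G_k)_{ij} = rho(|i - j|), (r_k)_i = rho(i), i,j = 1..k.
Equivalently, Durbin-Levinson gives phi_{kk} iteratively:
  phi_{11} = rho(1)
  phi_{kk} = [rho(k) - sum_{j=1..k-1} phi_{k-1,j} rho(k-j)]
            / [1 - sum_{j=1..k-1} phi_{k-1,j} rho(j)],
  phi_{k,j} = phi_{k-1,j} - phi_{kk} phi_{k-1,k-j},  j = 1..k-1.
Step k = 1:
  phi_11 = rho(1) = -0.6674.
Step k = 2:
  phi_22 = [rho(2) - phi_11 rho(1)] / [1 - phi_11 rho(1)] = [0.7499 - (-0.6674)(-0.6674)] / [1 - (-0.6674)(-0.6674)]
         = 0.30447724 / 0.55457724 = 0.549.
Therefore phi_{22} = 0.5490.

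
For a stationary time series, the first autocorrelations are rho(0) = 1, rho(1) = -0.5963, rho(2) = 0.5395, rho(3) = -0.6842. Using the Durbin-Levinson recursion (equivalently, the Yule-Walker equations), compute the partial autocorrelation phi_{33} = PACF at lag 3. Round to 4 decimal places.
\phi_{33} = -0.4800

The PACF at lag k is phi_{kk}, the last component of the solution
to the Yule-Walker system G_k phi = r_k where
  (G_k)_{ij} = rho(|i - j|), (r_k)_i = rho(i), i,j = 1..k.
Equivalently, Durbin-Levinson gives phi_{kk} iteratively:
  phi_{11} = rho(1)
  phi_{kk} = [rho(k) - sum_{j=1..k-1} phi_{k-1,j} rho(k-j)]
            / [1 - sum_{j=1..k-1} phi_{k-1,j} rho(j)],
  phi_{k,j} = phi_{k-1,j} - phi_{kk} phi_{k-1,k-j},  j = 1..k-1.
Step k = 1:
  phi_11 = rho(1) = -0.5963.
Step k = 2:
  phi_22 = [rho(2) - phi_11 rho(1)] / [1 - phi_11 rho(1)] = [0.5395 - (-0.5963)(-0.5963)] / [1 - (-0.5963)(-0.5963)]
         = 0.18392631 / 0.64442631 = 0.285411.
  Update: phi_21 = phi_11 - phi_22 phi_11 = -0.5963 - (0.285411)(-0.5963) = -0.426109.
Step k = 3:
  phi_33 = [rho(3) - phi_21 rho(2) - phi_22 rho(1)] / [1 - phi_21 rho(1) - phi_22 rho(2)]
    numerator   = -0.6842 - (-0.426109)(0.5395) - (0.285411)(-0.5963) = -0.28412341
    denominator = 1 - (-0.426109)(-0.5963) - (0.285411)(0.5395) = 0.59193173
  phi_33 = -0.28412341 / 0.59193173 = -0.48.
Therefore phi_{33} = -0.4800.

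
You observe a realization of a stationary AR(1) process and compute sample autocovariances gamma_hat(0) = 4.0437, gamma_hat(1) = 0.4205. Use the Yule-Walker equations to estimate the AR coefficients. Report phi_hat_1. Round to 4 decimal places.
\hat\phi_{1} = 0.1040

The Yule-Walker equations for an AR(p) process read, in matrix form,
  Gamma_p phi = r_p,   with   (Gamma_p)_{ij} = gamma(|i - j|),
                       (r_p)_i = gamma(i),   i,j = 1..p.
Substitute the sample gammas (Toeplitz matrix and right-hand side of size 1):
  Gamma_p = [[4.0437]]
  r_p     = [0.4205]
With p = 1 this is the single equation gamma(0) phi_1 = gamma(1):
  phi_hat_1 = gamma(1) / gamma(0) = 0.4205 / 4.0437 = 0.1040.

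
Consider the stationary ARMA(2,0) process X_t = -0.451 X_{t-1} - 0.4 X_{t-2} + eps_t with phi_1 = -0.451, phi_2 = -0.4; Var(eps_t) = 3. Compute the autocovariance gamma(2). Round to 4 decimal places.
\gamma(2) = -1.0150

Multiply the model equation by X_{t-k} and take expectations. With theta_0 = psi_0 = 1 and psi_j the MA(infinity) weights, this gives
  gamma(k) - sum_i phi_i gamma(k-i) = c_k,
  c_k = sigma^2 * sum_{j=k..q} theta_j psi_{j-k}   (c_k = 0 for k > q),
using gamma(-m) = gamma(m).
Pure AR (q = 0): c_0 = sigma^2 = 3, c_k = 0 for k >= 1.
Equations for k = 0, 1, 2 (AR order 2, c_2 = 0):
  (E0) gamma(0) = phi_1 gamma(1) + phi_2 gamma(2) + c_0
  (E1) gamma(1) = phi_1 gamma(0) + phi_2 gamma(1) + c_1
  (E2) gamma(2) = phi_1 gamma(1) + phi_2 gamma(0)
From (E1): gamma(1) = A gamma(0) + B with
  A = phi_1 / (1 - phi_2) = -0.451 / 1.4 = -0.322143,   B = c_1 / (1 - phi_2) = 0 / 1.4 = 0.
Insert (E2) into (E0): gamma(0) (1 - phi_2^2) = phi_1 (1 + phi_2) gamma(1) + c_0.
  phi_1 (1 + phi_2) = (-0.451)(0.6) = -0.2706,   1 - phi_2^2 = 0.84.
Replace gamma(1) by A gamma(0) + B and collect gamma(0):
  gamma(0) [0.84 - (-0.2706)(-0.322143)] = c_0 = 3
  gamma(0) * 0.752828 = 3
  gamma(0) = 3 / 0.752828 = 3.984973.
  gamma(1) = A gamma(0) = (-0.322143)(3.984973) = -1.283731.
  gamma(2) = phi_1 gamma(1) + phi_2 gamma(0) = (-0.451)(-1.283731) + (-0.4)(3.984973) = -1.015027.
Therefore gamma(2) = -1.0150 (to 4 decimal places).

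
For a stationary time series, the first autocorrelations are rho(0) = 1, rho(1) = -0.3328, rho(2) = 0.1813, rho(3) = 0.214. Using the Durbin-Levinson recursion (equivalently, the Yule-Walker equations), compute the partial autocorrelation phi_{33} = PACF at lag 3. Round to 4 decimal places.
\phi_{33} = 0.3349

The PACF at lag k is phi_{kk}, the last component of the solution
to the Yule-Walker system G_k phi = r_k where
  (G_k)_{ij} = rho(|i - j|), (r_k)_i = rho(i), i,j = 1..k.
Equivalently, Durbin-Levinson gives phi_{kk} iteratively:
  phi_{11} = rho(1)
  phi_{kk} = [rho(k) - sum_{j=1..k-1} phi_{k-1,j} rho(k-j)]
            / [1 - sum_{j=1..k-1} phi_{k-1,j} rho(j)],
  phi_{k,j} = phi_{k-1,j} - phi_{kk} phi_{k-1,k-j},  j = 1..k-1.
Step k = 1:
  phi_11 = rho(1) = -0.3328.
Step k = 2:
  phi_22 = [rho(2) - phi_11 rho(1)] / [1 - phi_11 rho(1)] = [0.1813 - (-0.3328)(-0.3328)] / [1 - (-0.3328)(-0.3328)]
         = 0.07054416 / 0.88924416 = 0.07933.
  Update: phi_21 = phi_11 - phi_22 phi_11 = -0.3328 - (0.07933)(-0.3328) = -0.306399.
Step k = 3:
  phi_33 = [rho(3) - phi_21 rho(2) - phi_22 rho(1)] / [1 - phi_21 rho(1) - phi_22 rho(2)]
    numerator   = 0.214 - (-0.306399)(0.1813) - (0.07933)(-0.3328) = 0.29595129
    denominator = 1 - (-0.306399)(-0.3328) - (0.07933)(0.1813) = 0.88364786
  phi_33 = 0.29595129 / 0.88364786 = 0.3349.
Therefore phi_{33} = 0.3349.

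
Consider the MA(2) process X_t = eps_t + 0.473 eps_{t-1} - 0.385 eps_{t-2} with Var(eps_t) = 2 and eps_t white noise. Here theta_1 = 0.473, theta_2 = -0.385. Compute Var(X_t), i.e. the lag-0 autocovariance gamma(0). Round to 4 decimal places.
\gamma(0) = 2.7439

For an MA(q) process X_t = eps_t + sum_i theta_i eps_{t-i} with
Var(eps_t) = sigma^2, the variance is
  gamma(0) = sigma^2 * (1 + sum_i theta_i^2).
  sum_i theta_i^2 = (0.473)^2 + (-0.385)^2 = 0.223729 + 0.148225 = 0.371954.
  gamma(0) = 2 * (1 + 0.371954) = 2 * 1.371954 = 2.743908, which rounds to 2.7439.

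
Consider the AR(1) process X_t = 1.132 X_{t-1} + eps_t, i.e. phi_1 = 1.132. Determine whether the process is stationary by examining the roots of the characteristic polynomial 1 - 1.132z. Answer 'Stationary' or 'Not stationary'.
\text{Not stationary}

The AR(p) characteristic polynomial is P(z) = 1 - 1.132z.
Stationarity requires all roots to lie outside the unit circle, i.e. |z| > 1 for every root.
This is linear in z: 1 + (-1.132) z = 0  =>  z = -1/(-1.132) = 0.883392,  |z| = 0.883392.
Moduli of all roots: 0.8834.
All moduli strictly greater than 1? No.
Verdict: Not stationary.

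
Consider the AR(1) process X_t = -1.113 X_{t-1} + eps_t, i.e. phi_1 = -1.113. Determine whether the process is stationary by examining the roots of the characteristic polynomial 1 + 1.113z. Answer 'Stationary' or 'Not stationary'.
\text{Not stationary}

The AR(p) characteristic polynomial is P(z) = 1 + 1.113z.
Stationarity requires all roots to lie outside the unit circle, i.e. |z| > 1 for every root.
This is linear in z: 1 + (1.113) z = 0  =>  z = -1/(1.113) = -0.898473,  |z| = 0.898473.
Moduli of all roots: 0.8985.
All moduli strictly greater than 1? No.
Verdict: Not stationary.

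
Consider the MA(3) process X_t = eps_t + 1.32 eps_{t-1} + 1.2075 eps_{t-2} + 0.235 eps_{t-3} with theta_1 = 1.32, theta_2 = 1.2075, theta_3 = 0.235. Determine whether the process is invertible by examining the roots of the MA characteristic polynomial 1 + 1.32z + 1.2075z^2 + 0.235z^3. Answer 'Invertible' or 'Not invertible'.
\text{Invertible}

The MA(q) characteristic polynomial is P(z) = 1 + 1.32z + 1.2075z^2 + 0.235z^3.
Invertibility requires all roots to lie outside the unit circle, i.e. |z| > 1 for every root.
Degree 3: look for a simple real root z0 first, then factor out (1 - z/z0) and solve the remaining quadratic.
Testing z0 = -4: P(-4) = 1 + (1.32)(-4) + (1.2075)(-4)^2 + (0.235)(-4)^3
  = 1 + (-5.28) + (19.32) + (-15.04) = 0.  So z_0 = -4 is a root, |z_0| = 4.
Divide out the factor (1 + 0.25 z) = (1 - z/z0) (since 1/z0 = -0.25):
  P(z) = (1 + 0.25 z)(1 + (1.07) z + (0.94) z^2)
  [check: z-coef 1.07 - (-0.25) = 1.32; z^2-coef 0.94 - (-0.25)(1.07) = 1.2075; z^3-coef -(-0.25)(0.94) = 0.235.]
Remaining roots from the quadratic factor 1 + (1.07) z + (0.94) z^2:
  Set 1 + (1.07) z + (0.94) z^2 = 0, i.e. a z^2 + b z + c = 0 with a = 0.94, b = 1.07, c = 1.
  Discriminant D = b^2 - 4ac = (1.07)^2 - 4*(0.94)*1 = 1.1449 - (3.76) = -2.6151.
  D < 0, so the roots are the complex-conjugate pair z = (-b +/- i sqrt(-D)) / (2a) = -0.5691 +/- 0.8602i.
  For a conjugate pair |z|^2 = z * conj(z) = (product of roots) = c/a = 1/(0.94) = 1.06383, so |z| = sqrt(1.06383) = 1.0314 for both roots.
Moduli of all roots: 4.0000, 1.0314, 1.0314.
All moduli strictly greater than 1? Yes.
Verdict: Invertible.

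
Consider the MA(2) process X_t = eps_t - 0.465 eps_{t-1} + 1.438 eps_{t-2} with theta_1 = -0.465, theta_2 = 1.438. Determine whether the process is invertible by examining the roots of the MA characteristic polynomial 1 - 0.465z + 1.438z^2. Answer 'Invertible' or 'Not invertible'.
\text{Not invertible}

The MA(q) characteristic polynomial is P(z) = 1 - 0.465z + 1.438z^2.
Invertibility requires all roots to lie outside the unit circle, i.e. |z| > 1 for every root.
Set 1 + (-0.465) z + (1.438) z^2 = 0, i.e. a z^2 + b z + c = 0 with a = 1.438, b = -0.465, c = 1.
Discriminant D = b^2 - 4ac = (-0.465)^2 - 4*(1.438)*1 = 0.216225 - (5.752) = -5.535775.
D < 0, so the roots are the complex-conjugate pair z = (-b +/- i sqrt(-D)) / (2a) = 0.1617 +/- 0.8181i.
For a conjugate pair |z|^2 = z * conj(z) = (product of roots) = c/a = 1/(1.438) = 0.69541, so |z| = sqrt(0.69541) = 0.8339 for both roots.
Moduli of all roots: 0.8339, 0.8339.
All moduli strictly greater than 1? No.
Verdict: Not invertible.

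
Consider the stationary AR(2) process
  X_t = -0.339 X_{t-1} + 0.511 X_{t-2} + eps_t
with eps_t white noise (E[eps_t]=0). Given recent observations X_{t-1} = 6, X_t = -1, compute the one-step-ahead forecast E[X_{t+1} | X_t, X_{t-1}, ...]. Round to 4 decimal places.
E[X_{t+1} \mid \mathcal F_t] = 3.4050

For an AR(p) model X_t = c + sum_i phi_i X_{t-i} + eps_t, the
one-step-ahead conditional mean is
  E[X_{t+1} | X_t, ...] = c + sum_i phi_i X_{t+1-i}.
Substitute known values:
  E[X_{t+1} | ...] = (-0.339) * (-1) + (0.511) * (6)
                   = 3.4050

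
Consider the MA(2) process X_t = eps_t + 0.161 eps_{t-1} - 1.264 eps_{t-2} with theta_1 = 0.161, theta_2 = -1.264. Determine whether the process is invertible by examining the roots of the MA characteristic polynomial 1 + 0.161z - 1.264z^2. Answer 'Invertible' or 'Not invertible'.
\text{Not invertible}

The MA(q) characteristic polynomial is P(z) = 1 + 0.161z - 1.264z^2.
Invertibility requires all roots to lie outside the unit circle, i.e. |z| > 1 for every root.
Set 1 + (0.161) z + (-1.264) z^2 = 0, i.e. a z^2 + b z + c = 0 with a = -1.264, b = 0.161, c = 1.
Discriminant D = b^2 - 4ac = (0.161)^2 - 4*(-1.264)*1 = 0.025921 - (-5.056) = 5.081921.
D >= 0, so the roots are real: z = (-b +/- sqrt(D)) / (2a) = (-0.161 +/- 2.254312) / (-2.528).
  z_1 = (-0.161 + 2.254312) / (-2.528) = -0.8281,   |z_1| = 0.8281.
  z_2 = (-0.161 - 2.254312) / (-2.528) = 0.9554,   |z_2| = 0.9554.
Moduli of all roots: 0.8281, 0.9554.
All moduli strictly greater than 1? No.
Verdict: Not invertible.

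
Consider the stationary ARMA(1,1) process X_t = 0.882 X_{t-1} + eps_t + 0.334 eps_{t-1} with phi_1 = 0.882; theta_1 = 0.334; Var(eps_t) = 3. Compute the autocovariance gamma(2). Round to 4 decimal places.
\gamma(2) = 18.7566

Multiply the model equation by X_{t-k} and take expectations. With theta_0 = psi_0 = 1 and psi_j the MA(infinity) weights, this gives
  gamma(k) - sum_i phi_i gamma(k-i) = c_k,
  c_k = sigma^2 * sum_{j=k..q} theta_j psi_{j-k}   (c_k = 0 for k > q),
using gamma(-m) = gamma(m).
psi-weights needed (psi_j = theta_j + sum_i phi_i psi_{j-i}):
  psi_1 = theta_1 + phi_1 = 0.334 + (0.882) = 1.216
Right-hand sides:
  c_0 = sigma^2 (1 + theta_1 psi_1) = 3 * (1 + (0.334)(1.216)) = 3 * 1.406144 = 4.218432
  c_1 = sigma^2 theta_1 = 3 * (0.334) = 1.002
  c_2 = 0
Equations for k = 0 and k = 1 (AR order 1):
  gamma(0) = phi_1 gamma(1) + c_0
  gamma(1) = phi_1 gamma(0) + c_1
Substituting the second into the first: gamma(0) (1 - phi_1^2) = c_0 + phi_1 c_1, so
  gamma(0) = (c_0 + phi_1 c_1) / (1 - phi_1^2) = (4.218432 + (0.882)(1.002)) / (1 - (0.882)^2) = 5.102196 / 0.222076 = 22.975.
  gamma(1) = phi_1 gamma(0) + c_1 = (0.882)(22.975) + (1.002) = 21.26595.
For k = 2 (> q): gamma(2) = phi_1 gamma(1) = (0.882)(21.26595) = 18.756568.
Therefore gamma(2) = 18.7566 (to 4 decimal places).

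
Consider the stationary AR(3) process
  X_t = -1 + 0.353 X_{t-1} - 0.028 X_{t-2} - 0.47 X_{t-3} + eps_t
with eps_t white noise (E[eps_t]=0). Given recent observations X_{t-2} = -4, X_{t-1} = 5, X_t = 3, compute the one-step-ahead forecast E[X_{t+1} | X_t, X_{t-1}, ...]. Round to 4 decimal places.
E[X_{t+1} \mid \mathcal F_t] = 1.7990

For an AR(p) model X_t = c + sum_i phi_i X_{t-i} + eps_t, the
one-step-ahead conditional mean is
  E[X_{t+1} | X_t, ...] = c + sum_i phi_i X_{t+1-i}.
Substitute known values:
  E[X_{t+1} | ...] = -1 + (0.353) * (3) + (-0.028) * (5) + (-0.47) * (-4)
                   = 1.7990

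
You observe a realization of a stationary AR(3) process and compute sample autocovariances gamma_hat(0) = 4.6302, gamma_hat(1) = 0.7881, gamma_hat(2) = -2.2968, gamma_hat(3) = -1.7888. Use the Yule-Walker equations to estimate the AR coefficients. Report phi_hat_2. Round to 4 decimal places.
\hat\phi_{2} = -0.4780

The Yule-Walker equations for an AR(p) process read, in matrix form,
  Gamma_p phi = r_p,   with   (Gamma_p)_{ij} = gamma(|i - j|),
                       (r_p)_i = gamma(i),   i,j = 1..p.
Substitute the sample gammas (Toeplitz matrix and right-hand side of size 3):
  Gamma_p = [[4.6302, 0.7881, -2.2968], [0.7881, 4.6302, 0.7881], [-2.2968, 0.7881, 4.6302]]
  r_p     = [0.7881, -2.2968, -1.7888]
Written out (R1..R3):
  (R1) 4.6302 phi_1 + 0.7881 phi_2 - 2.2968 phi_3 = 0.7881
  (R2) 0.7881 phi_1 + 4.6302 phi_2 + 0.7881 phi_3 = -2.2968
  (R3) -2.2968 phi_1 + 0.7881 phi_2 + 4.6302 phi_3 = -1.7888
Gaussian elimination:
  R2 <- R2 - (0.7881/4.6302) R1 = R2 - (0.170209) R1:  4.496059 phi_2 + 1.179035 phi_3 = -2.430941
  R3 <- R3 - (-2.2968/4.6302) R1 = R3 - (-0.496048) R1:  1.179035 phi_2 + 3.490878 phi_3 = -1.397865
  R3 <- R3 - (1.179035/4.496059) R2 = R3 - (0.262238) R2:  3.18169 phi_3 = -0.760381
Back-substitution:
  phi_hat_3 = -0.760381 / 3.18169 = -0.238986
  phi_hat_2 = (-2.430941 - (1.179035)(-0.238986)) / 4.496059 = -0.478012
  phi_hat_1 = (0.7881 - (0.7881)(-0.478012) - (-2.2968)(-0.238986)) / 4.6302 = 0.133022
So phi_hat = [0.1330, -0.4780, -0.2390].
Therefore phi_hat_2 = -0.4780.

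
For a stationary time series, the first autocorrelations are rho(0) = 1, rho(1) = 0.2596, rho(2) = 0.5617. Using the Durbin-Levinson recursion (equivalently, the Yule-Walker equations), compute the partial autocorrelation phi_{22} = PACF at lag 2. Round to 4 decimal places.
\phi_{22} = 0.5300

The PACF at lag k is phi_{kk}, the last component of the solution
to the Yule-Walker system G_k phi = r_k where
  (G_k)_{ij} = rho(|i - j|), (r_k)_i = rho(i), i,j = 1..k.
Equivalently, Durbin-Levinson gives phi_{kk} iteratively:
  phi_{11} = rho(1)
  phi_{kk} = [rho(k) - sum_{j=1..k-1} phi_{k-1,j} rho(k-j)]
            / [1 - sum_{j=1..k-1} phi_{k-1,j} rho(j)],
  phi_{k,j} = phi_{k-1,j} - phi_{kk} phi_{k-1,k-j},  j = 1..k-1.
Step k = 1:
  phi_11 = rho(1) = 0.2596.
Step k = 2:
  phi_22 = [rho(2) - phi_11 rho(1)] / [1 - phi_11 rho(1)] = [0.5617 - (0.2596)(0.2596)] / [1 - (0.2596)(0.2596)]
         = 0.49430784 / 0.93260784 = 0.53.
Therefore phi_{22} = 0.5300.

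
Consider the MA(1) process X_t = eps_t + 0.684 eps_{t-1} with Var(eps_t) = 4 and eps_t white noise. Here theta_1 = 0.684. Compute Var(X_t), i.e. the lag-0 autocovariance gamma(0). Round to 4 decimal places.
\gamma(0) = 5.8714

For an MA(q) process X_t = eps_t + sum_i theta_i eps_{t-i} with
Var(eps_t) = sigma^2, the variance is
  gamma(0) = sigma^2 * (1 + sum_i theta_i^2).
  sum_i theta_i^2 = (0.684)^2 = 0.467856.
  gamma(0) = 4 * (1 + 0.467856) = 4 * 1.467856 = 5.871424, which rounds to 5.8714.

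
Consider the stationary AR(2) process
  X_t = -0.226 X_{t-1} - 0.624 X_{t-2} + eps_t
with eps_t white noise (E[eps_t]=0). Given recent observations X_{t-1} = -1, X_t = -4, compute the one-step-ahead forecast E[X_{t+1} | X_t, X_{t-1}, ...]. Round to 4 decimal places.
E[X_{t+1} \mid \mathcal F_t] = 1.5280

For an AR(p) model X_t = c + sum_i phi_i X_{t-i} + eps_t, the
one-step-ahead conditional mean is
  E[X_{t+1} | X_t, ...] = c + sum_i phi_i X_{t+1-i}.
Substitute known values:
  E[X_{t+1} | ...] = (-0.226) * (-4) + (-0.624) * (-1)
                   = 1.5280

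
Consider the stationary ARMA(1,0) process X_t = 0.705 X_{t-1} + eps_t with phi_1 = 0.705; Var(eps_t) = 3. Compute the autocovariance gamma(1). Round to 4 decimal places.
\gamma(1) = 4.2050

Multiply the model equation by X_{t-k} and take expectations. With theta_0 = psi_0 = 1 and psi_j the MA(infinity) weights, this gives
  gamma(k) - sum_i phi_i gamma(k-i) = c_k,
  c_k = sigma^2 * sum_{j=k..q} theta_j psi_{j-k}   (c_k = 0 for k > q),
using gamma(-m) = gamma(m).
Pure AR (q = 0): c_0 = sigma^2 = 3, c_k = 0 for k >= 1.
Equations for k = 0 and k = 1 (AR order 1):
  gamma(0) = phi_1 gamma(1) + c_0
  gamma(1) = phi_1 gamma(0) + c_1
Substituting the second into the first: gamma(0) (1 - phi_1^2) = c_0 + phi_1 c_1, so
  gamma(0) = c_0 / (1 - phi_1^2) = 3 / (1 - (0.705)^2) = 3 / 0.502975 = 5.964511.
  gamma(1) = phi_1 gamma(0) = (0.705)(5.964511) = 4.20498.
Therefore gamma(1) = 4.2050 (to 4 decimal places).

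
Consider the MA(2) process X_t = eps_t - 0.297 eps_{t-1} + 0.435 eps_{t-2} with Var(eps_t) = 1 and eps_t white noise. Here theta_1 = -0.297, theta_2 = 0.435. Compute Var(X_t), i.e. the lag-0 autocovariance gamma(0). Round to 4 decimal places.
\gamma(0) = 1.2774

For an MA(q) process X_t = eps_t + sum_i theta_i eps_{t-i} with
Var(eps_t) = sigma^2, the variance is
  gamma(0) = sigma^2 * (1 + sum_i theta_i^2).
  sum_i theta_i^2 = (-0.297)^2 + (0.435)^2 = 0.088209 + 0.189225 = 0.277434.
  gamma(0) = 1 * (1 + 0.277434) = 1 * 1.277434 = 1.277434, which rounds to 1.2774.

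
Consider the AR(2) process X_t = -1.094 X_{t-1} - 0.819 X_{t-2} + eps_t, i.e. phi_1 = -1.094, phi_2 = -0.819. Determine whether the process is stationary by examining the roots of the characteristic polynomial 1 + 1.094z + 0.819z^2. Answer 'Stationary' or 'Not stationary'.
\text{Stationary}

The AR(p) characteristic polynomial is P(z) = 1 + 1.094z + 0.819z^2.
Stationarity requires all roots to lie outside the unit circle, i.e. |z| > 1 for every root.
Set 1 + (1.094) z + (0.819) z^2 = 0, i.e. a z^2 + b z + c = 0 with a = 0.819, b = 1.094, c = 1.
Discriminant D = b^2 - 4ac = (1.094)^2 - 4*(0.819)*1 = 1.196836 - (3.276) = -2.079164.
D < 0, so the roots are the complex-conjugate pair z = (-b +/- i sqrt(-D)) / (2a) = -0.6679 +/- 0.8803i.
For a conjugate pair |z|^2 = z * conj(z) = (product of roots) = c/a = 1/(0.819) = 1.221001, so |z| = sqrt(1.221001) = 1.105 for both roots.
Moduli of all roots: 1.1050, 1.1050.
All moduli strictly greater than 1? Yes.
Verdict: Stationary.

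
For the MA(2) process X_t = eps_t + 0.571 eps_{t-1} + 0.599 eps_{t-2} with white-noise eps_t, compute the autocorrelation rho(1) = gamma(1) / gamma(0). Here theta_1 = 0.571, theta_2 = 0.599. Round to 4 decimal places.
\rho(1) = 0.5419

For an MA(q) process with theta_0 = 1, the autocovariance is
  gamma(k) = sigma^2 * sum_{i=0..q-k} theta_i * theta_{i+k},
and rho(k) = gamma(k) / gamma(0). Sigma^2 cancels.
  numerator   = (1)*(0.571) + (0.571)*(0.599) = 0.913029.
  denominator = (1)^2 + (0.571)^2 + (0.599)^2 = 1.684842.
  rho(1) = 0.913029 / 1.684842 = 0.5419.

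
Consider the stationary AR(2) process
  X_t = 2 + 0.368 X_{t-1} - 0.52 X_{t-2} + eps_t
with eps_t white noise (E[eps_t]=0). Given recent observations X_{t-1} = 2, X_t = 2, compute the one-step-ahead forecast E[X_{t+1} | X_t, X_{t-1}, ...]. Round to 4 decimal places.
E[X_{t+1} \mid \mathcal F_t] = 1.6960

For an AR(p) model X_t = c + sum_i phi_i X_{t-i} + eps_t, the
one-step-ahead conditional mean is
  E[X_{t+1} | X_t, ...] = c + sum_i phi_i X_{t+1-i}.
Substitute known values:
  E[X_{t+1} | ...] = 2 + (0.368) * (2) + (-0.52) * (2)
                   = 1.6960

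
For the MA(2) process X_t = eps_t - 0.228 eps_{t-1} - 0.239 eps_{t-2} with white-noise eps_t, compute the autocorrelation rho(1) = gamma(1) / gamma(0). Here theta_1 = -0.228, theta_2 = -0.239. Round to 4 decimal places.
\rho(1) = -0.1564

For an MA(q) process with theta_0 = 1, the autocovariance is
  gamma(k) = sigma^2 * sum_{i=0..q-k} theta_i * theta_{i+k},
and rho(k) = gamma(k) / gamma(0). Sigma^2 cancels.
  numerator   = (1)*(-0.228) + (-0.228)*(-0.239) = -0.173508.
  denominator = (1)^2 + (-0.228)^2 + (-0.239)^2 = 1.109105.
  rho(1) = -0.173508 / 1.109105 = -0.1564.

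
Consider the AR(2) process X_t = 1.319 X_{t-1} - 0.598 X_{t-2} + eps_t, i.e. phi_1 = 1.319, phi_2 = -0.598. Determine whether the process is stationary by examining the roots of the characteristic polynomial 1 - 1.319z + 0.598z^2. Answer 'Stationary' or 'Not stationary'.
\text{Stationary}

The AR(p) characteristic polynomial is P(z) = 1 - 1.319z + 0.598z^2.
Stationarity requires all roots to lie outside the unit circle, i.e. |z| > 1 for every root.
Set 1 + (-1.319) z + (0.598) z^2 = 0, i.e. a z^2 + b z + c = 0 with a = 0.598, b = -1.319, c = 1.
Discriminant D = b^2 - 4ac = (-1.319)^2 - 4*(0.598)*1 = 1.739761 - (2.392) = -0.652239.
D < 0, so the roots are the complex-conjugate pair z = (-b +/- i sqrt(-D)) / (2a) = 1.1028 +/- 0.6753i.
For a conjugate pair |z|^2 = z * conj(z) = (product of roots) = c/a = 1/(0.598) = 1.672241, so |z| = sqrt(1.672241) = 1.2932 for both roots.
Moduli of all roots: 1.2932, 1.2932.
All moduli strictly greater than 1? Yes.
Verdict: Stationary.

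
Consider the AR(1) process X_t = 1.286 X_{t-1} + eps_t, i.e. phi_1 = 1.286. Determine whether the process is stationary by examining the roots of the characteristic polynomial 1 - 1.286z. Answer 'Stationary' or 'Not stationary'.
\text{Not stationary}

The AR(p) characteristic polynomial is P(z) = 1 - 1.286z.
Stationarity requires all roots to lie outside the unit circle, i.e. |z| > 1 for every root.
This is linear in z: 1 + (-1.286) z = 0  =>  z = -1/(-1.286) = 0.777605,  |z| = 0.777605.
Moduli of all roots: 0.7776.
All moduli strictly greater than 1? No.
Verdict: Not stationary.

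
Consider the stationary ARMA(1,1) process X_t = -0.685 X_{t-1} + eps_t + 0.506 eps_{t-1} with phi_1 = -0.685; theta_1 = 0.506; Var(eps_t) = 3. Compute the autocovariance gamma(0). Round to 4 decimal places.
\gamma(0) = 3.1811

Multiply the model equation by X_{t-k} and take expectations. With theta_0 = psi_0 = 1 and psi_j the MA(infinity) weights, this gives
  gamma(k) - sum_i phi_i gamma(k-i) = c_k,
  c_k = sigma^2 * sum_{j=k..q} theta_j psi_{j-k}   (c_k = 0 for k > q),
using gamma(-m) = gamma(m).
psi-weights needed (psi_j = theta_j + sum_i phi_i psi_{j-i}):
  psi_1 = theta_1 + phi_1 = 0.506 + (-0.685) = -0.179
Right-hand sides:
  c_0 = sigma^2 (1 + theta_1 psi_1) = 3 * (1 + (0.506)(-0.179)) = 3 * 0.909426 = 2.728278
  c_1 = sigma^2 theta_1 = 3 * (0.506) = 1.518
  c_2 = 0
Equations for k = 0 and k = 1 (AR order 1):
  gamma(0) = phi_1 gamma(1) + c_0
  gamma(1) = phi_1 gamma(0) + c_1
Substituting the second into the first: gamma(0) (1 - phi_1^2) = c_0 + phi_1 c_1, so
  gamma(0) = (c_0 + phi_1 c_1) / (1 - phi_1^2) = (2.728278 + (-0.685)(1.518)) / (1 - (-0.685)^2) = 1.688448 / 0.530775 = 3.181099.
Therefore gamma(0) = 3.1811 (to 4 decimal places).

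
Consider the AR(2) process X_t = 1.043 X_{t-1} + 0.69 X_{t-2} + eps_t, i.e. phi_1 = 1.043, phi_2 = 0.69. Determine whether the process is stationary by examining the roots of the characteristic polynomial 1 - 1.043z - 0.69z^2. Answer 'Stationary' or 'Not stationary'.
\text{Not stationary}

The AR(p) characteristic polynomial is P(z) = 1 - 1.043z - 0.69z^2.
Stationarity requires all roots to lie outside the unit circle, i.e. |z| > 1 for every root.
Set 1 + (-1.043) z + (-0.69) z^2 = 0, i.e. a z^2 + b z + c = 0 with a = -0.69, b = -1.043, c = 1.
Discriminant D = b^2 - 4ac = (-1.043)^2 - 4*(-0.69)*1 = 1.087849 - (-2.76) = 3.847849.
D >= 0, so the roots are real: z = (-b +/- sqrt(D)) / (2a) = (1.043 +/- 1.961593) / (-1.38).
  z_1 = (1.043 + 1.961593) / (-1.38) = -2.1772,   |z_1| = 2.1772.
  z_2 = (1.043 - 1.961593) / (-1.38) = 0.6656,   |z_2| = 0.6656.
Moduli of all roots: 2.1772, 0.6656.
All moduli strictly greater than 1? No.
Verdict: Not stationary.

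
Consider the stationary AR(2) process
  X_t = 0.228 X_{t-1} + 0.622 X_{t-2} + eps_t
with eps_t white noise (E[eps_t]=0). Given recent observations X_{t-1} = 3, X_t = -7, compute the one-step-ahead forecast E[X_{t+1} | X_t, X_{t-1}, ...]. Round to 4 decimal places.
E[X_{t+1} \mid \mathcal F_t] = 0.2700

For an AR(p) model X_t = c + sum_i phi_i X_{t-i} + eps_t, the
one-step-ahead conditional mean is
  E[X_{t+1} | X_t, ...] = c + sum_i phi_i X_{t+1-i}.
Substitute known values:
  E[X_{t+1} | ...] = (0.228) * (-7) + (0.622) * (3)
                   = 0.2700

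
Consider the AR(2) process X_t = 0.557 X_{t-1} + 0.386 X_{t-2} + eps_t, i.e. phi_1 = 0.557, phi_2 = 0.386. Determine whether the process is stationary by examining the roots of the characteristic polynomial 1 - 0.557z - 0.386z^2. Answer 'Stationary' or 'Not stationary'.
\text{Stationary}

The AR(p) characteristic polynomial is P(z) = 1 - 0.557z - 0.386z^2.
Stationarity requires all roots to lie outside the unit circle, i.e. |z| > 1 for every root.
Set 1 + (-0.557) z + (-0.386) z^2 = 0, i.e. a z^2 + b z + c = 0 with a = -0.386, b = -0.557, c = 1.
Discriminant D = b^2 - 4ac = (-0.557)^2 - 4*(-0.386)*1 = 0.310249 - (-1.544) = 1.854249.
D >= 0, so the roots are real: z = (-b +/- sqrt(D)) / (2a) = (0.557 +/- 1.361708) / (-0.772).
  z_1 = (0.557 + 1.361708) / (-0.772) = -2.4854,   |z_1| = 2.4854.
  z_2 = (0.557 - 1.361708) / (-0.772) = 1.0424,   |z_2| = 1.0424.
Moduli of all roots: 2.4854, 1.0424.
All moduli strictly greater than 1? Yes.
Verdict: Stationary.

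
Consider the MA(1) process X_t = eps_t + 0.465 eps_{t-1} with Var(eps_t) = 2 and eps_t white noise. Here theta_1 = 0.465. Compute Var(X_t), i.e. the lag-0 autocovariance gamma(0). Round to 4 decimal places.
\gamma(0) = 2.4325

For an MA(q) process X_t = eps_t + sum_i theta_i eps_{t-i} with
Var(eps_t) = sigma^2, the variance is
  gamma(0) = sigma^2 * (1 + sum_i theta_i^2).
  sum_i theta_i^2 = (0.465)^2 = 0.216225.
  gamma(0) = 2 * (1 + 0.216225) = 2 * 1.216225 = 2.43245, which rounds to 2.4325.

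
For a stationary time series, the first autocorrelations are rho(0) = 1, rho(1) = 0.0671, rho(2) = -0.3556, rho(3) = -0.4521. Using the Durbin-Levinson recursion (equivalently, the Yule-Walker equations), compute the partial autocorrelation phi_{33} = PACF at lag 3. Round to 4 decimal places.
\phi_{33} = -0.4569

The PACF at lag k is phi_{kk}, the last component of the solution
to the Yule-Walker system G_k phi = r_k where
  (G_k)_{ij} = rho(|i - j|), (r_k)_i = rho(i), i,j = 1..k.
Equivalently, Durbin-Levinson gives phi_{kk} iteratively:
  phi_{11} = rho(1)
  phi_{kk} = [rho(k) - sum_{j=1..k-1} phi_{k-1,j} rho(k-j)]
            / [1 - sum_{j=1..k-1} phi_{k-1,j} rho(j)],
  phi_{k,j} = phi_{k-1,j} - phi_{kk} phi_{k-1,k-j},  j = 1..k-1.
Step k = 1:
  phi_11 = rho(1) = 0.0671.
Step k = 2:
  phi_22 = [rho(2) - phi_11 rho(1)] / [1 - phi_11 rho(1)] = [-0.3556 - (0.0671)(0.0671)] / [1 - (0.0671)(0.0671)]
         = -0.36010241 / 0.99549759 = -0.361731.
  Update: phi_21 = phi_11 - phi_22 phi_11 = 0.0671 - (-0.361731)(0.0671) = 0.091372.
Step k = 3:
  phi_33 = [rho(3) - phi_21 rho(2) - phi_22 rho(1)] / [1 - phi_21 rho(1) - phi_22 rho(2)]
    numerator   = -0.4521 - (0.091372)(-0.3556) - (-0.361731)(0.0671) = -0.39533591
    denominator = 1 - (0.091372)(0.0671) - (-0.361731)(-0.3556) = 0.86523736
  phi_33 = -0.39533591 / 0.86523736 = -0.4569.
Therefore phi_{33} = -0.4569.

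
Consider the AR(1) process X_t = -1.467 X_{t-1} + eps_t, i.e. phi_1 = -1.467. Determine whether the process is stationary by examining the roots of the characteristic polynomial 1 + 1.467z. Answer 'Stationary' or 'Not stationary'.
\text{Not stationary}

The AR(p) characteristic polynomial is P(z) = 1 + 1.467z.
Stationarity requires all roots to lie outside the unit circle, i.e. |z| > 1 for every root.
This is linear in z: 1 + (1.467) z = 0  =>  z = -1/(1.467) = -0.681663,  |z| = 0.681663.
Moduli of all roots: 0.6817.
All moduli strictly greater than 1? No.
Verdict: Not stationary.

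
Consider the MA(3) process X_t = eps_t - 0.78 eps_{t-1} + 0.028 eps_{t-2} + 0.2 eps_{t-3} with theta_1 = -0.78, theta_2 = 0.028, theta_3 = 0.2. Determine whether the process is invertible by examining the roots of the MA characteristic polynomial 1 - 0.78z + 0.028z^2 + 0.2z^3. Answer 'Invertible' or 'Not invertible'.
\text{Invertible}

The MA(q) characteristic polynomial is P(z) = 1 - 0.78z + 0.028z^2 + 0.2z^3.
Invertibility requires all roots to lie outside the unit circle, i.e. |z| > 1 for every root.
Degree 3: look for a simple real root z0 first, then factor out (1 - z/z0) and solve the remaining quadratic.
Testing z0 = -2.5: P(-2.5) = 1 + (-0.78)(-2.5) + (0.028)(-2.5)^2 + (0.2)(-2.5)^3
  = 1 + (1.95) + (0.175) + (-3.125) = 0.  So z_0 = -2.5 is a root, |z_0| = 2.5.
Divide out the factor (1 + 0.4 z) = (1 - z/z0) (since 1/z0 = -0.4):
  P(z) = (1 + 0.4 z)(1 + (-1.18) z + (0.5) z^2)
  [check: z-coef -1.18 - (-0.4) = -0.78; z^2-coef 0.5 - (-0.4)(-1.18) = 0.028; z^3-coef -(-0.4)(0.5) = 0.2.]
Remaining roots from the quadratic factor 1 + (-1.18) z + (0.5) z^2:
  Set 1 + (-1.18) z + (0.5) z^2 = 0, i.e. a z^2 + b z + c = 0 with a = 0.5, b = -1.18, c = 1.
  Discriminant D = b^2 - 4ac = (-1.18)^2 - 4*(0.5)*1 = 1.3924 - (2) = -0.6076.
  D < 0, so the roots are the complex-conjugate pair z = (-b +/- i sqrt(-D)) / (2a) = 1.18 +/- 0.7795i.
  For a conjugate pair |z|^2 = z * conj(z) = (product of roots) = c/a = 1/(0.5) = 2, so |z| = sqrt(2) = 1.4142 for both roots.
Moduli of all roots: 2.5000, 1.4142, 1.4142.
All moduli strictly greater than 1? Yes.
Verdict: Invertible.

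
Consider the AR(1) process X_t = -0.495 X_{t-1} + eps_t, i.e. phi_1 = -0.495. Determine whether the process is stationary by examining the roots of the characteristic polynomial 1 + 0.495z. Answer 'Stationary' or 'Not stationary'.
\text{Stationary}

The AR(p) characteristic polynomial is P(z) = 1 + 0.495z.
Stationarity requires all roots to lie outside the unit circle, i.e. |z| > 1 for every root.
This is linear in z: 1 + (0.495) z = 0  =>  z = -1/(0.495) = -2.020202,  |z| = 2.020202.
Moduli of all roots: 2.0202.
All moduli strictly greater than 1? Yes.
Verdict: Stationary.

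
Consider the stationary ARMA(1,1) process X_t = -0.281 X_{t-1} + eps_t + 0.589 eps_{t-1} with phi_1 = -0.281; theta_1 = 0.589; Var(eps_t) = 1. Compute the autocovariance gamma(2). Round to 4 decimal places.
\gamma(2) = -0.0784

Multiply the model equation by X_{t-k} and take expectations. With theta_0 = psi_0 = 1 and psi_j the MA(infinity) weights, this gives
  gamma(k) - sum_i phi_i gamma(k-i) = c_k,
  c_k = sigma^2 * sum_{j=k..q} theta_j psi_{j-k}   (c_k = 0 for k > q),
using gamma(-m) = gamma(m).
psi-weights needed (psi_j = theta_j + sum_i phi_i psi_{j-i}):
  psi_1 = theta_1 + phi_1 = 0.589 + (-0.281) = 0.308
Right-hand sides:
  c_0 = sigma^2 (1 + theta_1 psi_1) = 1 * (1 + (0.589)(0.308)) = 1 * 1.181412 = 1.181412
  c_1 = sigma^2 theta_1 = 1 * (0.589) = 0.589
  c_2 = 0
Equations for k = 0 and k = 1 (AR order 1):
  gamma(0) = phi_1 gamma(1) + c_0
  gamma(1) = phi_1 gamma(0) + c_1
Substituting the second into the first: gamma(0) (1 - phi_1^2) = c_0 + phi_1 c_1, so
  gamma(0) = (c_0 + phi_1 c_1) / (1 - phi_1^2) = (1.181412 + (-0.281)(0.589)) / (1 - (-0.281)^2) = 1.015903 / 0.921039 = 1.102997.
  gamma(1) = phi_1 gamma(0) + c_1 = (-0.281)(1.102997) + (0.589) = 0.279058.
For k = 2 (> q): gamma(2) = phi_1 gamma(1) = (-0.281)(0.279058) = -0.078415.
Therefore gamma(2) = -0.0784 (to 4 decimal places).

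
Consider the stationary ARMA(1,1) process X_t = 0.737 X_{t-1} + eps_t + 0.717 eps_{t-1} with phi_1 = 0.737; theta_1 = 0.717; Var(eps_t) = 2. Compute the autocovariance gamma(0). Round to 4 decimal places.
\gamma(0) = 11.2556

Multiply the model equation by X_{t-k} and take expectations. With theta_0 = psi_0 = 1 and psi_j the MA(infinity) weights, this gives
  gamma(k) - sum_i phi_i gamma(k-i) = c_k,
  c_k = sigma^2 * sum_{j=k..q} theta_j psi_{j-k}   (c_k = 0 for k > q),
using gamma(-m) = gamma(m).
psi-weights needed (psi_j = theta_j + sum_i phi_i psi_{j-i}):
  psi_1 = theta_1 + phi_1 = 0.717 + (0.737) = 1.454
Right-hand sides:
  c_0 = sigma^2 (1 + theta_1 psi_1) = 2 * (1 + (0.717)(1.454)) = 2 * 2.042518 = 4.085036
  c_1 = sigma^2 theta_1 = 2 * (0.717) = 1.434
  c_2 = 0
Equations for k = 0 and k = 1 (AR order 1):
  gamma(0) = phi_1 gamma(1) + c_0
  gamma(1) = phi_1 gamma(0) + c_1
Substituting the second into the first: gamma(0) (1 - phi_1^2) = c_0 + phi_1 c_1, so
  gamma(0) = (c_0 + phi_1 c_1) / (1 - phi_1^2) = (4.085036 + (0.737)(1.434)) / (1 - (0.737)^2) = 5.141894 / 0.456831 = 11.255572.
Therefore gamma(0) = 11.2556 (to 4 decimal places).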